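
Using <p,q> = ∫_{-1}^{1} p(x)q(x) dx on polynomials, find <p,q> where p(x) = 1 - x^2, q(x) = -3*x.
<p,q> = 0

Expand the product: p(x)·q(x) = 3*x^3 - 3*x.
∫_{-1}^{1} of each monomial x^k gives [2/(k+1) if k even, 0 if k odd]. Integrating term-by-term (or equivalently evaluating the antiderivative F(x) = 3*x^4/4 - 3*x^2/2 at the endpoints):
  F(1) − F(−1) = -3/4 − (-3/4) = 0.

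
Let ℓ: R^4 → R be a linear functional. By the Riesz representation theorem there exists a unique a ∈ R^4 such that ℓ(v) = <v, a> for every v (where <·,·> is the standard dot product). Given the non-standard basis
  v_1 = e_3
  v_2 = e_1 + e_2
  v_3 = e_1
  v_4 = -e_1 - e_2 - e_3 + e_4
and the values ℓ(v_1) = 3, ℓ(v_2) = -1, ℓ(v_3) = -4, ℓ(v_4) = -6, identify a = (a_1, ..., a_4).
a = (-4, 3, 3, -4)

Write a = (a_1, ..., a_4) in the standard basis. For each basis vector v_i, ℓ(v_i) = <v_i, a> is a linear equation in the a_j's. Collect the n equations into a matrix system V a = ℓ, where row i of V is v_i (expressed in the standard basis). Since V is invertible (lower-triangular with 1s on the diagonal, up to permutation), solve by back-substitution:
  V =
[[0, 0, 1, 0],
 [1, 1, 0, 0],
 [1, 0, 0, 0],
 [-1, -1, -1, 1]]
  V a = (3, -1, -4, -6)
Solving gives a = (-4, 3, 3, -4).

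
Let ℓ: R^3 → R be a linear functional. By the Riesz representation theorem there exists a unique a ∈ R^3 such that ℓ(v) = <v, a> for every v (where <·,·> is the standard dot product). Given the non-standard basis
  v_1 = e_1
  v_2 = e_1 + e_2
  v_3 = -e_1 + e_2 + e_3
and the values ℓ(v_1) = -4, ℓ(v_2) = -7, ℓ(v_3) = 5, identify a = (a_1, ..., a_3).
a = (-4, -3, 4)

Write a = (a_1, ..., a_3) in the standard basis. For each basis vector v_i, ℓ(v_i) = <v_i, a> is a linear equation in the a_j's. Collect the n equations into a matrix system V a = ℓ, where row i of V is v_i (expressed in the standard basis). Since V is invertible (lower-triangular with 1s on the diagonal, up to permutation), solve by back-substitution:
  V =
[[1, 0, 0],
 [1, 1, 0],
 [-1, 1, 1]]
  V a = (-4, -7, 5)
Solving gives a = (-4, -3, 4).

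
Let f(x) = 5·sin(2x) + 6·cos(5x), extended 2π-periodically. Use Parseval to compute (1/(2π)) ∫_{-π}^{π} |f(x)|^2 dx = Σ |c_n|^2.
Σ |c_n|^2 = 61/2

Expand |f|^2 and use orthogonality of {sin(nx), cos(mx)} on [-π, π]:
  ∫_{-π}^{π} sin(nx)^2 dx = π, ∫ cos(mx)^2 dx = π, and cross terms integrate to 0.
So ∫_{-π}^{π} f(x)^2 dx = 5^2 · π + 6^2 · π = (25 + 36)π.
Divide by 2π: (25 + 36)/2 = 61/2.
By Parseval, this equals Σ |c_n|^2.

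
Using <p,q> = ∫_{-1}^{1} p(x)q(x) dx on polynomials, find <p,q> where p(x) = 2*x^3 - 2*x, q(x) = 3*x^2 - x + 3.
<p,q> = 8/15

Expand the product: p(x)·q(x) = 6*x^5 - 2*x^4 + 2*x^2 - 6*x.
∫_{-1}^{1} of each monomial x^k gives [2/(k+1) if k even, 0 if k odd]. Integrating term-by-term (or equivalently evaluating the antiderivative F(x) = x^6 - 2*x^5/5 + 2*x^3/3 - 3*x^2 at the endpoints):
  F(1) − F(−1) = -26/15 − (-34/15) = 8/15.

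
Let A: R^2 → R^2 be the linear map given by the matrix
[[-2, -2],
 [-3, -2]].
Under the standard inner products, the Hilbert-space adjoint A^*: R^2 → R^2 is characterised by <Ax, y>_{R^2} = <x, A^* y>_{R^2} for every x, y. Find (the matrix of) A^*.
A^* = A^T =
[[-2, -3],
 [-2, -2]]

For real matrices with standard dot products, the defining identity <Ax, y> = <x, A^* y> gives (Ax)^T y = x^T (A^*) y, i.e. x^T A^T y = x^T (A^*) y. Since this holds for all x, y, we must have A^* = A^T. Therefore
A^* =
[[-2, -3],
 [-2, -2]].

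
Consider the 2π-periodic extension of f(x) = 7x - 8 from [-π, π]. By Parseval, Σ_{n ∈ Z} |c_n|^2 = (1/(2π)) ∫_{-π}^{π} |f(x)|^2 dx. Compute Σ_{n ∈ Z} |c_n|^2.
Σ |c_n|^2 = 49π^2/3 + 64

Expand and integrate term by term over [-π, π]:
  ∫ (7x)^2 dx = 49·(2π^3/3); ∫ 2·7·(-8)·x dx = 0 (odd integrand); ∫ (-8)^2 dx = 64·2π.
So (1/(2π)) ∫_{-π}^{π} (7x - 8)^2 dx = 49π^2/3 + 64 = 49π^2/3 + 64.
Parseval ⇒ Σ |c_n|^2 = 49π^2/3 + 64.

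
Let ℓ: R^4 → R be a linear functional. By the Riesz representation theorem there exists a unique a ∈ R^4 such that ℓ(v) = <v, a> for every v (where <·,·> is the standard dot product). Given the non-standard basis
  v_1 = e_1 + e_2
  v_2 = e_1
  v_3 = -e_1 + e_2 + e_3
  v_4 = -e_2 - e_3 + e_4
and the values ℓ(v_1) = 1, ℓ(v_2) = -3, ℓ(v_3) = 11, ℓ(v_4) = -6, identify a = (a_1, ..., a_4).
a = (-3, 4, 4, 2)

Write a = (a_1, ..., a_4) in the standard basis. For each basis vector v_i, ℓ(v_i) = <v_i, a> is a linear equation in the a_j's. Collect the n equations into a matrix system V a = ℓ, where row i of V is v_i (expressed in the standard basis). Since V is invertible (lower-triangular with 1s on the diagonal, up to permutation), solve by back-substitution:
  V =
[[1, 1, 0, 0],
 [1, 0, 0, 0],
 [-1, 1, 1, 0],
 [0, -1, -1, 1]]
  V a = (1, -3, 11, -6)
Solving gives a = (-3, 4, 4, 2).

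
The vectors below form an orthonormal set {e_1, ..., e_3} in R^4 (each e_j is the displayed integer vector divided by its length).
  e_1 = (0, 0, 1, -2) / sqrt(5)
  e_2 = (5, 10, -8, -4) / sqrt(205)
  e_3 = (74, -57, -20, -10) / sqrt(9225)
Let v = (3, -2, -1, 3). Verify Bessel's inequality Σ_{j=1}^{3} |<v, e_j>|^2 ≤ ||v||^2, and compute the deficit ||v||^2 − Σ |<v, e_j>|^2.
Σ |<v, e_j>|^2 = 4886/225; ||v||^2 = 23; deficit = 289/225

Write each e_j = u_j / sqrt(<u_j, u_j>) where u_j is the displayed integer vector. Then <v, e_j> = <v, u_j> / sqrt(<u_j, u_j>), so |<v, e_j>|^2 = <v, u_j>^2 / <u_j, u_j>.
Coefficients: <v, e_1> = -7/sqrt(5), <v, e_2> = -9/sqrt(205), <v, e_3> = 326/sqrt(9225).
Square and sum: Σ |<v, e_j>|^2 = 4886/225.
Compute ||v||^2 = v·v = 23.
Deficit = 23 − 4886/225 = 289/225 ≥ 0, confirming Bessel's inequality. (The deficit equals ||v − Σ <v,e_j> e_j||^2, the squared distance from v to span{e_j}.)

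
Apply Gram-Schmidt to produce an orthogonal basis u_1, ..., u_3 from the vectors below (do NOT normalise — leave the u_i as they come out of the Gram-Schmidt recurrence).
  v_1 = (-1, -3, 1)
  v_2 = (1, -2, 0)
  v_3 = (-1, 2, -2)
Orthogonal basis:
  u_1 = (-1, -3, 1)
  u_2 = (16/11, -7/11, -5/11)
  u_3 = (-2/3, -1/3, -5/3)

Apply the Gram-Schmidt recurrence
  u_1 = v_1
  u_i = v_i − Σ_{j<i} ((v_i · u_j) / (u_j · u_j)) · u_j.

Step by step this gives:
  u_1 = (-1, -3, 1)
  u_2 = (16/11, -7/11, -5/11)
  u_3 = (-2/3, -1/3, -5/3)

Orthogonality check:
  u_2 · u_1 = 0 (should be 0)
  u_3 · u_1 = 0 (should be 0)
  u_3 · u_2 = 0 (should be 0)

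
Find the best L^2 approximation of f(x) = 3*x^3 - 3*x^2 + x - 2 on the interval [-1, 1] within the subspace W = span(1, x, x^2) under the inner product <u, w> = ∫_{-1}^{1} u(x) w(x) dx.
g(x) = -3*x^2 + 14*x/5 - 2

The best approximation g ∈ W is the orthogonal projection of f onto W. Writing g = a_0 + a_1 x + a_2 x^2, the coefficients solve the normal equations G · a = b where
  G_{ij} = <φ_i, φ_j> and b_i = <f, φ_i>, with φ_0 = 1, φ_1 = x, φ_2 = x^2.
G =
  [2, 0, 2/3]
  [0, 2/3, 0]
  [2/3, 0, 2/5],
b = (-6, 28/15, -38/15).
Solving gives a_0 = -2, a_1 = 14/5, a_2 = -3, so
  g(x) = -3*x^2 + 14*x/5 - 2.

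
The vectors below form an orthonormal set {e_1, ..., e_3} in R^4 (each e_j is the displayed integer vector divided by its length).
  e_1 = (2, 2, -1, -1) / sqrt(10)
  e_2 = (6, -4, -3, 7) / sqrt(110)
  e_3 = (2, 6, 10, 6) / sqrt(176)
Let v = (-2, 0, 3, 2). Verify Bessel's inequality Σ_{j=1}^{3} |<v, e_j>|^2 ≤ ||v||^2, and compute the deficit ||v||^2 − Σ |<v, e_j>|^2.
Σ |<v, e_j>|^2 = 67/4; ||v||^2 = 17; deficit = 1/4

Write each e_j = u_j / sqrt(<u_j, u_j>) where u_j is the displayed integer vector. Then <v, e_j> = <v, u_j> / sqrt(<u_j, u_j>), so |<v, e_j>|^2 = <v, u_j>^2 / <u_j, u_j>.
Coefficients: <v, e_1> = -9/sqrt(10), <v, e_2> = -7/sqrt(110), <v, e_3> = 38/sqrt(176).
Square and sum: Σ |<v, e_j>|^2 = 67/4.
Compute ||v||^2 = v·v = 17.
Deficit = 17 − 67/4 = 1/4 ≥ 0, confirming Bessel's inequality. (The deficit equals ||v − Σ <v,e_j> e_j||^2, the squared distance from v to span{e_j}.)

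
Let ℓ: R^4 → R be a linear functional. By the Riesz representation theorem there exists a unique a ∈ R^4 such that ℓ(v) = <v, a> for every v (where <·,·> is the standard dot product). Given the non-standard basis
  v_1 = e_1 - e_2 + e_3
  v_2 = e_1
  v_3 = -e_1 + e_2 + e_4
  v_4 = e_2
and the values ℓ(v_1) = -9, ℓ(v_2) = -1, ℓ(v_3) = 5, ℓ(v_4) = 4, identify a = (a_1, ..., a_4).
a = (-1, 4, -4, 0)

Write a = (a_1, ..., a_4) in the standard basis. For each basis vector v_i, ℓ(v_i) = <v_i, a> is a linear equation in the a_j's. Collect the n equations into a matrix system V a = ℓ, where row i of V is v_i (expressed in the standard basis). Since V is invertible (lower-triangular with 1s on the diagonal, up to permutation), solve by back-substitution:
  V =
[[1, -1, 1, 0],
 [1, 0, 0, 0],
 [-1, 1, 0, 1],
 [0, 1, 0, 0]]
  V a = (-9, -1, 5, 4)
Solving gives a = (-1, 4, -4, 0).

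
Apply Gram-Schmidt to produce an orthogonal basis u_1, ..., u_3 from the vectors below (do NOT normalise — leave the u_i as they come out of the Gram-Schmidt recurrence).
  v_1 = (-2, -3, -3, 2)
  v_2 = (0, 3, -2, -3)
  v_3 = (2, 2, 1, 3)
Orthogonal basis:
  u_1 = (-2, -3, -3, 2)
  u_2 = (-9/13, 51/26, -79/26, -30/13)
  u_3 = (584/491, 964/491, -492/491, 1292/491)

Apply the Gram-Schmidt recurrence
  u_1 = v_1
  u_i = v_i − Σ_{j<i} ((v_i · u_j) / (u_j · u_j)) · u_j.

Step by step this gives:
  u_1 = (-2, -3, -3, 2)
  u_2 = (-9/13, 51/26, -79/26, -30/13)
  u_3 = (584/491, 964/491, -492/491, 1292/491)

Orthogonality check:
  u_2 · u_1 = 0 (should be 0)
  u_3 · u_1 = 0 (should be 0)
  u_3 · u_2 = 0 (should be 0)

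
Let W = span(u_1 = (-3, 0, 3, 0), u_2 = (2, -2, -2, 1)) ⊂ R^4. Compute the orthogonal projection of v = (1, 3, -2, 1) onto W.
proj_W(v) = (3/2, 2, -3/2, -1)

Set up U = [u_1 | ... | u_2] ∈ R^(4×2). The projector onto W = col(U) is P = U (U^T U)^(-1) U^T.
Compute U^T U =
  [18, -12]
  [-12, 13],
and U^T v = (-9, 1).
Solve U^T U · c = U^T v for the coefficients: c = (-7/6, -1). The projection is proj_W(v) = U c.
Check: (v - proj_W(v)) · u_1 = 0  (should be 0).
Check: (v - proj_W(v)) · u_2 = 0  (should be 0).
Result: proj_W(v) = (3/2, 2, -3/2, -1).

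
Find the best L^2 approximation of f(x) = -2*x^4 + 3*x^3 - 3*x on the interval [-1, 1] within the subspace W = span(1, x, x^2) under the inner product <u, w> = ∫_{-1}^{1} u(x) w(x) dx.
g(x) = -12*x^2/7 - 6*x/5 + 6/35

The best approximation g ∈ W is the orthogonal projection of f onto W. Writing g = a_0 + a_1 x + a_2 x^2, the coefficients solve the normal equations G · a = b where
  G_{ij} = <φ_i, φ_j> and b_i = <f, φ_i>, with φ_0 = 1, φ_1 = x, φ_2 = x^2.
G =
  [2, 0, 2/3]
  [0, 2/3, 0]
  [2/3, 0, 2/5],
b = (-4/5, -4/5, -4/7).
Solving gives a_0 = 6/35, a_1 = -6/5, a_2 = -12/7, so
  g(x) = -12*x^2/7 - 6*x/5 + 6/35.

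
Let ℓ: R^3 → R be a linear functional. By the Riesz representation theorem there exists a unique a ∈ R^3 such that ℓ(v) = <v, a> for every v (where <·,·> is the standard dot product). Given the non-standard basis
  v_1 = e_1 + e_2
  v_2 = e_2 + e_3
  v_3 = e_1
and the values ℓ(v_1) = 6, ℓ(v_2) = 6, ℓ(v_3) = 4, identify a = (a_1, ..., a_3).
a = (4, 2, 4)

Write a = (a_1, ..., a_3) in the standard basis. For each basis vector v_i, ℓ(v_i) = <v_i, a> is a linear equation in the a_j's. Collect the n equations into a matrix system V a = ℓ, where row i of V is v_i (expressed in the standard basis). Since V is invertible (lower-triangular with 1s on the diagonal, up to permutation), solve by back-substitution:
  V =
[[1, 1, 0],
 [0, 1, 1],
 [1, 0, 0]]
  V a = (6, 6, 4)
Solving gives a = (4, 2, 4).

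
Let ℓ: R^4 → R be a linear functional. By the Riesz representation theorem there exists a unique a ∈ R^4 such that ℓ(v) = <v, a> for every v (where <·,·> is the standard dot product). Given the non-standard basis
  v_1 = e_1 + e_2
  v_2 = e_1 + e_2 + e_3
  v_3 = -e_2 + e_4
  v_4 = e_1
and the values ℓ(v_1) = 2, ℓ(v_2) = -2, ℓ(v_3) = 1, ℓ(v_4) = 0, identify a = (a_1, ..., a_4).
a = (0, 2, -4, 3)

Write a = (a_1, ..., a_4) in the standard basis. For each basis vector v_i, ℓ(v_i) = <v_i, a> is a linear equation in the a_j's. Collect the n equations into a matrix system V a = ℓ, where row i of V is v_i (expressed in the standard basis). Since V is invertible (lower-triangular with 1s on the diagonal, up to permutation), solve by back-substitution:
  V =
[[1, 1, 0, 0],
 [1, 1, 1, 0],
 [0, -1, 0, 1],
 [1, 0, 0, 0]]
  V a = (2, -2, 1, 0)
Solving gives a = (0, 2, -4, 3).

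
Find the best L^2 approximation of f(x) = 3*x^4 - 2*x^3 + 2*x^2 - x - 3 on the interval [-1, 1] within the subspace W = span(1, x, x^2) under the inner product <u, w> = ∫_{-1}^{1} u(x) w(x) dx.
g(x) = 32*x^2/7 - 11*x/5 - 114/35

The best approximation g ∈ W is the orthogonal projection of f onto W. Writing g = a_0 + a_1 x + a_2 x^2, the coefficients solve the normal equations G · a = b where
  G_{ij} = <φ_i, φ_j> and b_i = <f, φ_i>, with φ_0 = 1, φ_1 = x, φ_2 = x^2.
G =
  [2, 0, 2/3]
  [0, 2/3, 0]
  [2/3, 0, 2/5],
b = (-52/15, -22/15, -12/35).
Solving gives a_0 = -114/35, a_1 = -11/5, a_2 = 32/7, so
  g(x) = 32*x^2/7 - 11*x/5 - 114/35.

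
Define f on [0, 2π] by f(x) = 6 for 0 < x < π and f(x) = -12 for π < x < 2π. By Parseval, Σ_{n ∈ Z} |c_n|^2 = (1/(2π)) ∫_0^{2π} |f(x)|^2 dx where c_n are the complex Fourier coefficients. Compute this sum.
Σ |c_n|^2 = 90

Parseval equates the L^2 energy of f (normalised by 1/(2π)) with the ℓ^2 sum of its Fourier coefficients: (1/(2π)) ∫_0^{2π} |f|^2 = Σ |c_n|^2.
Compute the left side: (1/(2π)) [∫_0^π 6^2 dx + ∫_π^{2π} (-12)^2 dx] = (1/(2π)) · (36π + 144π) = (36 + 144)/2 = 90.
So Σ_{n ∈ Z} |c_n|^2 = 90.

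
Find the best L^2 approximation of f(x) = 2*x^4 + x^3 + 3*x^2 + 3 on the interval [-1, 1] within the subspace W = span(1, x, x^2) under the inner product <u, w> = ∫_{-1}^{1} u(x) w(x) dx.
g(x) = 33*x^2/7 + 3*x/5 + 99/35

The best approximation g ∈ W is the orthogonal projection of f onto W. Writing g = a_0 + a_1 x + a_2 x^2, the coefficients solve the normal equations G · a = b where
  G_{ij} = <φ_i, φ_j> and b_i = <f, φ_i>, with φ_0 = 1, φ_1 = x, φ_2 = x^2.
G =
  [2, 0, 2/3]
  [0, 2/3, 0]
  [2/3, 0, 2/5],
b = (44/5, 2/5, 132/35).
Solving gives a_0 = 99/35, a_1 = 3/5, a_2 = 33/7, so
  g(x) = 33*x^2/7 + 3*x/5 + 99/35.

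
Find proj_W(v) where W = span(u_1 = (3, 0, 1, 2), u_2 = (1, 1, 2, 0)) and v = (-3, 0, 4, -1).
proj_W(v) = (-96/59, 105/59, 143/59, -134/59)

Set up U = [u_1 | ... | u_2] ∈ R^(4×2). The projector onto W = col(U) is P = U (U^T U)^(-1) U^T.
Compute U^T U =
  [14, 5]
  [5, 6],
and U^T v = (-7, 5).
Solve U^T U · c = U^T v for the coefficients: c = (-67/59, 105/59). The projection is proj_W(v) = U c.
Check: (v - proj_W(v)) · u_1 = 0  (should be 0).
Check: (v - proj_W(v)) · u_2 = 0  (should be 0).
Result: proj_W(v) = (-96/59, 105/59, 143/59, -134/59).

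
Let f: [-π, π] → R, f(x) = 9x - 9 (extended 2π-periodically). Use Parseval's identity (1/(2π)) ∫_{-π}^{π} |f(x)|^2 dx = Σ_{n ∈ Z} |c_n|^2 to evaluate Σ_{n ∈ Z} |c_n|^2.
Σ |c_n|^2 = 27π^2 + 81

Expand and integrate term by term over [-π, π]:
  ∫ (9x)^2 dx = 81·(2π^3/3); ∫ 2·9·(-9)·x dx = 0 (odd integrand); ∫ (-9)^2 dx = 81·2π.
So (1/(2π)) ∫_{-π}^{π} (9x - 9)^2 dx = 81π^2/3 + 81 = 27π^2 + 81.
Parseval ⇒ Σ |c_n|^2 = 27π^2 + 81.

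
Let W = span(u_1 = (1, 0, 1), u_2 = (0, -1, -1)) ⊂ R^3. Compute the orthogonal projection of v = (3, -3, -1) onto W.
proj_W(v) = (8/3, -10/3, -2/3)

Set up U = [u_1 | ... | u_2] ∈ R^(3×2). The projector onto W = col(U) is P = U (U^T U)^(-1) U^T.
Compute U^T U =
  [2, -1]
  [-1, 2],
and U^T v = (2, 4).
Solve U^T U · c = U^T v for the coefficients: c = (8/3, 10/3). The projection is proj_W(v) = U c.
Check: (v - proj_W(v)) · u_1 = 0  (should be 0).
Check: (v - proj_W(v)) · u_2 = 0  (should be 0).
Result: proj_W(v) = (8/3, -10/3, -2/3).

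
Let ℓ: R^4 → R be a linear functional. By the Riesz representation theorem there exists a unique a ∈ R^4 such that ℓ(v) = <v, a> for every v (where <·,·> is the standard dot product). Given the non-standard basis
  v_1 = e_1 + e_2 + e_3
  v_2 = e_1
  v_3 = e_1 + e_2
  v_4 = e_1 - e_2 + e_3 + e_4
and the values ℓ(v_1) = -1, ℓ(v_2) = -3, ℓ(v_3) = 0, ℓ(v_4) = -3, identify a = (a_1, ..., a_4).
a = (-3, 3, -1, 4)

Write a = (a_1, ..., a_4) in the standard basis. For each basis vector v_i, ℓ(v_i) = <v_i, a> is a linear equation in the a_j's. Collect the n equations into a matrix system V a = ℓ, where row i of V is v_i (expressed in the standard basis). Since V is invertible (lower-triangular with 1s on the diagonal, up to permutation), solve by back-substitution:
  V =
[[1, 1, 1, 0],
 [1, 0, 0, 0],
 [1, 1, 0, 0],
 [1, -1, 1, 1]]
  V a = (-1, -3, 0, -3)
Solving gives a = (-3, 3, -1, 4).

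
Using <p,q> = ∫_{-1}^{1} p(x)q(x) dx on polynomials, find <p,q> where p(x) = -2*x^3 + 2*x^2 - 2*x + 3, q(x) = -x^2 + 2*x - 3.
<p,q> = -436/15

Expand the product: p(x)·q(x) = 2*x^5 - 6*x^4 + 12*x^3 - 13*x^2 + 12*x - 9.
∫_{-1}^{1} of each monomial x^k gives [2/(k+1) if k even, 0 if k odd]. Integrating term-by-term (or equivalently evaluating the antiderivative F(x) = x^6/3 - 6*x^5/5 + 3*x^4 - 13*x^3/3 + 6*x^2 - 9*x at the endpoints):
  F(1) − F(−1) = -26/5 − (358/15) = -436/15.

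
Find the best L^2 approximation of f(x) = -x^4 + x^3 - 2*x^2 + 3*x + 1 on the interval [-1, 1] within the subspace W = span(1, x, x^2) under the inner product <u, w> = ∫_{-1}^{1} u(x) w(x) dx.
g(x) = -20*x^2/7 + 18*x/5 + 38/35

The best approximation g ∈ W is the orthogonal projection of f onto W. Writing g = a_0 + a_1 x + a_2 x^2, the coefficients solve the normal equations G · a = b where
  G_{ij} = <φ_i, φ_j> and b_i = <f, φ_i>, with φ_0 = 1, φ_1 = x, φ_2 = x^2.
G =
  [2, 0, 2/3]
  [0, 2/3, 0]
  [2/3, 0, 2/5],
b = (4/15, 12/5, -44/105).
Solving gives a_0 = 38/35, a_1 = 18/5, a_2 = -20/7, so
  g(x) = -20*x^2/7 + 18*x/5 + 38/35.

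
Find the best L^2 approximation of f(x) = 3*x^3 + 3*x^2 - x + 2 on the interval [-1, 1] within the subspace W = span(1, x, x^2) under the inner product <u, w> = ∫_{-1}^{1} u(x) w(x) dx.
g(x) = 3*x^2 + 4*x/5 + 2

The best approximation g ∈ W is the orthogonal projection of f onto W. Writing g = a_0 + a_1 x + a_2 x^2, the coefficients solve the normal equations G · a = b where
  G_{ij} = <φ_i, φ_j> and b_i = <f, φ_i>, with φ_0 = 1, φ_1 = x, φ_2 = x^2.
G =
  [2, 0, 2/3]
  [0, 2/3, 0]
  [2/3, 0, 2/5],
b = (6, 8/15, 38/15).
Solving gives a_0 = 2, a_1 = 4/5, a_2 = 3, so
  g(x) = 3*x^2 + 4*x/5 + 2.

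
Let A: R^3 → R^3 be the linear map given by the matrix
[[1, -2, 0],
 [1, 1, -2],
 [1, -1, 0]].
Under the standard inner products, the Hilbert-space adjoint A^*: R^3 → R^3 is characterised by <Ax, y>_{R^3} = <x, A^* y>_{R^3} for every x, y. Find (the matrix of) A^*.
A^* = A^T =
[[1, 1, 1],
 [-2, 1, -1],
 [0, -2, 0]]

For real matrices with standard dot products, the defining identity <Ax, y> = <x, A^* y> gives (Ax)^T y = x^T (A^*) y, i.e. x^T A^T y = x^T (A^*) y. Since this holds for all x, y, we must have A^* = A^T. Therefore
A^* =
[[1, 1, 1],
 [-2, 1, -1],
 [0, -2, 0]].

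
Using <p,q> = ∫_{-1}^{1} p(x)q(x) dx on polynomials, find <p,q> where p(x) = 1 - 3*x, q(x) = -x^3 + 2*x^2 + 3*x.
<p,q> = -52/15

Expand the product: p(x)·q(x) = 3*x^4 - 7*x^3 - 7*x^2 + 3*x.
∫_{-1}^{1} of each monomial x^k gives [2/(k+1) if k even, 0 if k odd]. Integrating term-by-term (or equivalently evaluating the antiderivative F(x) = 3*x^5/5 - 7*x^4/4 - 7*x^3/3 + 3*x^2/2 at the endpoints):
  F(1) − F(−1) = -119/60 − (89/60) = -52/15.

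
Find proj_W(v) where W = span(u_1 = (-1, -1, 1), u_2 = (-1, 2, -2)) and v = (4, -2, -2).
proj_W(v) = (4, 0, 0)

Set up U = [u_1 | ... | u_2] ∈ R^(3×2). The projector onto W = col(U) is P = U (U^T U)^(-1) U^T.
Compute U^T U =
  [3, -3]
  [-3, 9],
and U^T v = (-4, -4).
Solve U^T U · c = U^T v for the coefficients: c = (-8/3, -4/3). The projection is proj_W(v) = U c.
Check: (v - proj_W(v)) · u_1 = 0  (should be 0).
Check: (v - proj_W(v)) · u_2 = 0  (should be 0).
Result: proj_W(v) = (4, 0, 0).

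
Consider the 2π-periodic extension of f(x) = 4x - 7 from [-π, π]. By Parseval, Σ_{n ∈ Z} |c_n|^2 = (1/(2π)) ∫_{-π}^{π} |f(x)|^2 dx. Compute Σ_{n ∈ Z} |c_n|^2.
Σ |c_n|^2 = 16π^2/3 + 49

Expand and integrate term by term over [-π, π]:
  ∫ (4x)^2 dx = 16·(2π^3/3); ∫ 2·4·(-7)·x dx = 0 (odd integrand); ∫ (-7)^2 dx = 49·2π.
So (1/(2π)) ∫_{-π}^{π} (4x - 7)^2 dx = 16π^2/3 + 49 = 16π^2/3 + 49.
Parseval ⇒ Σ |c_n|^2 = 16π^2/3 + 49.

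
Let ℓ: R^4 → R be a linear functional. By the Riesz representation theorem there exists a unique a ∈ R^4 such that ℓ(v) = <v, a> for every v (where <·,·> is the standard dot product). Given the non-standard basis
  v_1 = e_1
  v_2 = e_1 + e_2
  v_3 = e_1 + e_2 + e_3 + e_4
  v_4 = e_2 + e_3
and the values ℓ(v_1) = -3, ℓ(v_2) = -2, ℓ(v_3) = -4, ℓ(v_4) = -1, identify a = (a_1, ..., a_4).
a = (-3, 1, -2, 0)

Write a = (a_1, ..., a_4) in the standard basis. For each basis vector v_i, ℓ(v_i) = <v_i, a> is a linear equation in the a_j's. Collect the n equations into a matrix system V a = ℓ, where row i of V is v_i (expressed in the standard basis). Since V is invertible (lower-triangular with 1s on the diagonal, up to permutation), solve by back-substitution:
  V =
[[1, 0, 0, 0],
 [1, 1, 0, 0],
 [1, 1, 1, 1],
 [0, 1, 1, 0]]
  V a = (-3, -2, -4, -1)
Solving gives a = (-3, 1, -2, 0).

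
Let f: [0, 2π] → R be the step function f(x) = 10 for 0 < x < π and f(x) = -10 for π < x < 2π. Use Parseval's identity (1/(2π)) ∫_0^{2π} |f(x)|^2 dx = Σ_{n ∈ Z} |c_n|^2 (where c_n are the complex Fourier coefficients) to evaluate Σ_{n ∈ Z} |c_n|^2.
Σ |c_n|^2 = 100

Parseval equates the L^2 energy of f (normalised by 1/(2π)) with the ℓ^2 sum of its Fourier coefficients: (1/(2π)) ∫_0^{2π} |f|^2 = Σ |c_n|^2.
Compute the left side: (1/(2π)) [∫_0^π 10^2 dx + ∫_π^{2π} (-10)^2 dx] = (1/(2π)) · (100π + 100π) = (100 + 100)/2 = 100.
So Σ_{n ∈ Z} |c_n|^2 = 100.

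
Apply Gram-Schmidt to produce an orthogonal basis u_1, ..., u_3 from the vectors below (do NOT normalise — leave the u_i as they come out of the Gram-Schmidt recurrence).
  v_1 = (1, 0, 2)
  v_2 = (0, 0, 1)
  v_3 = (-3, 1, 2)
Orthogonal basis:
  u_1 = (1, 0, 2)
  u_2 = (-2/5, 0, 1/5)
  u_3 = (0, 1, 0)

Apply the Gram-Schmidt recurrence
  u_1 = v_1
  u_i = v_i − Σ_{j<i} ((v_i · u_j) / (u_j · u_j)) · u_j.

Step by step this gives:
  u_1 = (1, 0, 2)
  u_2 = (-2/5, 0, 1/5)
  u_3 = (0, 1, 0)

Orthogonality check:
  u_2 · u_1 = 0 (should be 0)
  u_3 · u_1 = 0 (should be 0)
  u_3 · u_2 = 0 (should be 0)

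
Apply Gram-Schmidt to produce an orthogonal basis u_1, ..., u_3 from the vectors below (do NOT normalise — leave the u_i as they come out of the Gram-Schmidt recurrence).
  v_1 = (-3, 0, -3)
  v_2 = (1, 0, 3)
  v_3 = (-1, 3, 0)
Orthogonal basis:
  u_1 = (-3, 0, -3)
  u_2 = (-1, 0, 1)
  u_3 = (0, 3, 0)

Apply the Gram-Schmidt recurrence
  u_1 = v_1
  u_i = v_i − Σ_{j<i} ((v_i · u_j) / (u_j · u_j)) · u_j.

Step by step this gives:
  u_1 = (-3, 0, -3)
  u_2 = (-1, 0, 1)
  u_3 = (0, 3, 0)

Orthogonality check:
  u_2 · u_1 = 0 (should be 0)
  u_3 · u_1 = 0 (should be 0)
  u_3 · u_2 = 0 (should be 0)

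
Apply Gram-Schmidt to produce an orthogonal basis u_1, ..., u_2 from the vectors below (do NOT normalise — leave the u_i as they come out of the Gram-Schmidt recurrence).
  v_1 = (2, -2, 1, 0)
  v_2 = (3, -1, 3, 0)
Orthogonal basis:
  u_1 = (2, -2, 1, 0)
  u_2 = (5/9, 13/9, 16/9, 0)

Apply the Gram-Schmidt recurrence
  u_1 = v_1
  u_i = v_i − Σ_{j<i} ((v_i · u_j) / (u_j · u_j)) · u_j.

Step by step this gives:
  u_1 = (2, -2, 1, 0)
  u_2 = (5/9, 13/9, 16/9, 0)

Orthogonality check:
  u_2 · u_1 = 0 (should be 0)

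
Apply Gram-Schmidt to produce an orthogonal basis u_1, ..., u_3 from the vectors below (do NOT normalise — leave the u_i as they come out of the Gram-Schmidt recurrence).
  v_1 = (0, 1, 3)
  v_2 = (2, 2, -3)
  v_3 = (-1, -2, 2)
Orthogonal basis:
  u_1 = (0, 1, 3)
  u_2 = (2, 27/10, -9/10)
  u_3 = (63/121, -42/121, 14/121)

Apply the Gram-Schmidt recurrence
  u_1 = v_1
  u_i = v_i − Σ_{j<i} ((v_i · u_j) / (u_j · u_j)) · u_j.

Step by step this gives:
  u_1 = (0, 1, 3)
  u_2 = (2, 27/10, -9/10)
  u_3 = (63/121, -42/121, 14/121)

Orthogonality check:
  u_2 · u_1 = 0 (should be 0)
  u_3 · u_1 = 0 (should be 0)
  u_3 · u_2 = 0 (should be 0)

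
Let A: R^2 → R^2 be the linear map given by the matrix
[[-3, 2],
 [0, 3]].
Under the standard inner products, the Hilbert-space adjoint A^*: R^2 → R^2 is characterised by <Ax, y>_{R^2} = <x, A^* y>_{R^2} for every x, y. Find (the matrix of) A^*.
A^* = A^T =
[[-3, 0],
 [2, 3]]

For real matrices with standard dot products, the defining identity <Ax, y> = <x, A^* y> gives (Ax)^T y = x^T (A^*) y, i.e. x^T A^T y = x^T (A^*) y. Since this holds for all x, y, we must have A^* = A^T. Therefore
A^* =
[[-3, 0],
 [2, 3]].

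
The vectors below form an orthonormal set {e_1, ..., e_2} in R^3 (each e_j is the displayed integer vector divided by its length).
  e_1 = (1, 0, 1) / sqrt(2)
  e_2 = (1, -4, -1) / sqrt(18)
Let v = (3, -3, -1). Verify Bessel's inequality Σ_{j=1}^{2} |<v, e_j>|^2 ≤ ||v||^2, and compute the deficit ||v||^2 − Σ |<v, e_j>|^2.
Σ |<v, e_j>|^2 = 146/9; ||v||^2 = 19; deficit = 25/9

Write each e_j = u_j / sqrt(<u_j, u_j>) where u_j is the displayed integer vector. Then <v, e_j> = <v, u_j> / sqrt(<u_j, u_j>), so |<v, e_j>|^2 = <v, u_j>^2 / <u_j, u_j>.
Coefficients: <v, e_1> = 2/sqrt(2), <v, e_2> = 16/sqrt(18).
Square and sum: Σ |<v, e_j>|^2 = 146/9.
Compute ||v||^2 = v·v = 19.
Deficit = 19 − 146/9 = 25/9 ≥ 0, confirming Bessel's inequality. (The deficit equals ||v − Σ <v,e_j> e_j||^2, the squared distance from v to span{e_j}.)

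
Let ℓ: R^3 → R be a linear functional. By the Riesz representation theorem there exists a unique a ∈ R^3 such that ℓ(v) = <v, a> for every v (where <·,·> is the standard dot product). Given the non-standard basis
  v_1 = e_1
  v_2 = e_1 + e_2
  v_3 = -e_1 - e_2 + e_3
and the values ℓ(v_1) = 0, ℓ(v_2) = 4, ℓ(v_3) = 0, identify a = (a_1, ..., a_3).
a = (0, 4, 4)

Write a = (a_1, ..., a_3) in the standard basis. For each basis vector v_i, ℓ(v_i) = <v_i, a> is a linear equation in the a_j's. Collect the n equations into a matrix system V a = ℓ, where row i of V is v_i (expressed in the standard basis). Since V is invertible (lower-triangular with 1s on the diagonal, up to permutation), solve by back-substitution:
  V =
[[1, 0, 0],
 [1, 1, 0],
 [-1, -1, 1]]
  V a = (0, 4, 0)
Solving gives a = (0, 4, 4).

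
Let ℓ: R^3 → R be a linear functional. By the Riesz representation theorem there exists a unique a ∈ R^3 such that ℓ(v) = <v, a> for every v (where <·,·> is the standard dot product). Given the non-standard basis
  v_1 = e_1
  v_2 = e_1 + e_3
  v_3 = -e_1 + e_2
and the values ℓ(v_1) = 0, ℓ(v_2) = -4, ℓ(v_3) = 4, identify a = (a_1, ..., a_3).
a = (0, 4, -4)

Write a = (a_1, ..., a_3) in the standard basis. For each basis vector v_i, ℓ(v_i) = <v_i, a> is a linear equation in the a_j's. Collect the n equations into a matrix system V a = ℓ, where row i of V is v_i (expressed in the standard basis). Since V is invertible (lower-triangular with 1s on the diagonal, up to permutation), solve by back-substitution:
  V =
[[1, 0, 0],
 [1, 0, 1],
 [-1, 1, 0]]
  V a = (0, -4, 4)
Solving gives a = (0, 4, -4).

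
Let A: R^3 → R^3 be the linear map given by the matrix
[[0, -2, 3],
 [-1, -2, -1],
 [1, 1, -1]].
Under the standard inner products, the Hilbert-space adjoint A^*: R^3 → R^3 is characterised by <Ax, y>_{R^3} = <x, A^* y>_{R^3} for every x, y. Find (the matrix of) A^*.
A^* = A^T =
[[0, -1, 1],
 [-2, -2, 1],
 [3, -1, -1]]

For real matrices with standard dot products, the defining identity <Ax, y> = <x, A^* y> gives (Ax)^T y = x^T (A^*) y, i.e. x^T A^T y = x^T (A^*) y. Since this holds for all x, y, we must have A^* = A^T. Therefore
A^* =
[[0, -1, 1],
 [-2, -2, 1],
 [3, -1, -1]].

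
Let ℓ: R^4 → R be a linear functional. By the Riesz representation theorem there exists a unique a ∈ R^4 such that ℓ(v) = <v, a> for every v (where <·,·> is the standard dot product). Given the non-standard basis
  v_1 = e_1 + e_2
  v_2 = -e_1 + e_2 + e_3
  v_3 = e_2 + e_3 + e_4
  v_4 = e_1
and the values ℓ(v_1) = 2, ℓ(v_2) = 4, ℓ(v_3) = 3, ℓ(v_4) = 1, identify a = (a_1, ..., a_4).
a = (1, 1, 4, -2)

Write a = (a_1, ..., a_4) in the standard basis. For each basis vector v_i, ℓ(v_i) = <v_i, a> is a linear equation in the a_j's. Collect the n equations into a matrix system V a = ℓ, where row i of V is v_i (expressed in the standard basis). Since V is invertible (lower-triangular with 1s on the diagonal, up to permutation), solve by back-substitution:
  V =
[[1, 1, 0, 0],
 [-1, 1, 1, 0],
 [0, 1, 1, 1],
 [1, 0, 0, 0]]
  V a = (2, 4, 3, 1)
Solving gives a = (1, 1, 4, -2).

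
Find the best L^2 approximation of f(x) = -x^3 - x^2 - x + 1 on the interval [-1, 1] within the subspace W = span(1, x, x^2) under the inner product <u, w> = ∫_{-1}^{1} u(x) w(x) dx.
g(x) = -x^2 - 8*x/5 + 1

The best approximation g ∈ W is the orthogonal projection of f onto W. Writing g = a_0 + a_1 x + a_2 x^2, the coefficients solve the normal equations G · a = b where
  G_{ij} = <φ_i, φ_j> and b_i = <f, φ_i>, with φ_0 = 1, φ_1 = x, φ_2 = x^2.
G =
  [2, 0, 2/3]
  [0, 2/3, 0]
  [2/3, 0, 2/5],
b = (4/3, -16/15, 4/15).
Solving gives a_0 = 1, a_1 = -8/5, a_2 = -1, so
  g(x) = -x^2 - 8*x/5 + 1.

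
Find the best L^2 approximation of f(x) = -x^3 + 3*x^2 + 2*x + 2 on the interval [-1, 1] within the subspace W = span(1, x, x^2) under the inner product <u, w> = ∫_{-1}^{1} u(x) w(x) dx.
g(x) = 3*x^2 + 7*x/5 + 2

The best approximation g ∈ W is the orthogonal projection of f onto W. Writing g = a_0 + a_1 x + a_2 x^2, the coefficients solve the normal equations G · a = b where
  G_{ij} = <φ_i, φ_j> and b_i = <f, φ_i>, with φ_0 = 1, φ_1 = x, φ_2 = x^2.
G =
  [2, 0, 2/3]
  [0, 2/3, 0]
  [2/3, 0, 2/5],
b = (6, 14/15, 38/15).
Solving gives a_0 = 2, a_1 = 7/5, a_2 = 3, so
  g(x) = 3*x^2 + 7*x/5 + 2.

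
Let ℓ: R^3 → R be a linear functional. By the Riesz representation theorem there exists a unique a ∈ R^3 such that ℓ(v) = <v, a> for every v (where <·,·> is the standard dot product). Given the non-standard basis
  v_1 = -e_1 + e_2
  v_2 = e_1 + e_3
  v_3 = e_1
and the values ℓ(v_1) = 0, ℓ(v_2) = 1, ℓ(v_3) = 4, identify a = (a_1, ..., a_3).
a = (4, 4, -3)

Write a = (a_1, ..., a_3) in the standard basis. For each basis vector v_i, ℓ(v_i) = <v_i, a> is a linear equation in the a_j's. Collect the n equations into a matrix system V a = ℓ, where row i of V is v_i (expressed in the standard basis). Since V is invertible (lower-triangular with 1s on the diagonal, up to permutation), solve by back-substitution:
  V =
[[-1, 1, 0],
 [1, 0, 1],
 [1, 0, 0]]
  V a = (0, 1, 4)
Solving gives a = (4, 4, -3).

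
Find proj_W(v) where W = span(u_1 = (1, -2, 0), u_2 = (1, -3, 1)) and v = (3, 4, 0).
proj_W(v) = (-1/3, 7/3, -5/3)

Set up U = [u_1 | ... | u_2] ∈ R^(3×2). The projector onto W = col(U) is P = U (U^T U)^(-1) U^T.
Compute U^T U =
  [5, 7]
  [7, 11],
and U^T v = (-5, -9).
Solve U^T U · c = U^T v for the coefficients: c = (4/3, -5/3). The projection is proj_W(v) = U c.
Check: (v - proj_W(v)) · u_1 = 0  (should be 0).
Check: (v - proj_W(v)) · u_2 = 0  (should be 0).
Result: proj_W(v) = (-1/3, 7/3, -5/3).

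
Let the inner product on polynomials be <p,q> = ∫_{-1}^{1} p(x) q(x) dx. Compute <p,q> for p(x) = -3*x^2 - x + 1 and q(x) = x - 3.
<p,q> = -2/3

Expand the product: p(x)·q(x) = -3*x^3 + 8*x^2 + 4*x - 3.
∫_{-1}^{1} of each monomial x^k gives [2/(k+1) if k even, 0 if k odd]. Integrating term-by-term (or equivalently evaluating the antiderivative F(x) = -3*x^4/4 + 8*x^3/3 + 2*x^2 - 3*x at the endpoints):
  F(1) − F(−1) = 11/12 − (19/12) = -2/3.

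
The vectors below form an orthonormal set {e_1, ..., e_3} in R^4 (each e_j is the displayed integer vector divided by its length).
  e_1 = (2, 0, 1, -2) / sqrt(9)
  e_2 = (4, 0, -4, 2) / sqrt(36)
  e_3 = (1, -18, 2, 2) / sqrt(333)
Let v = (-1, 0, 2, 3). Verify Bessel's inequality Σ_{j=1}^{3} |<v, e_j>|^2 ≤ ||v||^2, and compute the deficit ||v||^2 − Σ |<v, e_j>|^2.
Σ |<v, e_j>|^2 = 194/37; ||v||^2 = 14; deficit = 324/37

Write each e_j = u_j / sqrt(<u_j, u_j>) where u_j is the displayed integer vector. Then <v, e_j> = <v, u_j> / sqrt(<u_j, u_j>), so |<v, e_j>|^2 = <v, u_j>^2 / <u_j, u_j>.
Coefficients: <v, e_1> = -6/sqrt(9), <v, e_2> = -6/sqrt(36), <v, e_3> = 9/sqrt(333).
Square and sum: Σ |<v, e_j>|^2 = 194/37.
Compute ||v||^2 = v·v = 14.
Deficit = 14 − 194/37 = 324/37 ≥ 0, confirming Bessel's inequality. (The deficit equals ||v − Σ <v,e_j> e_j||^2, the squared distance from v to span{e_j}.)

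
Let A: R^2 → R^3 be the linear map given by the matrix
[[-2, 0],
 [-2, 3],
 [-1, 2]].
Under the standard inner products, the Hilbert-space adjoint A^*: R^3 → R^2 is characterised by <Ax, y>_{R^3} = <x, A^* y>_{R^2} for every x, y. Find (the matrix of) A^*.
A^* = A^T =
[[-2, -2, -1],
 [0, 3, 2]]

For real matrices with standard dot products, the defining identity <Ax, y> = <x, A^* y> gives (Ax)^T y = x^T (A^*) y, i.e. x^T A^T y = x^T (A^*) y. Since this holds for all x, y, we must have A^* = A^T. Therefore
A^* =
[[-2, -2, -1],
 [0, 3, 2]].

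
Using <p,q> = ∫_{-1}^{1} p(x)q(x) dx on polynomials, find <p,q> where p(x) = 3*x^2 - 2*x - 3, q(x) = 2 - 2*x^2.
<p,q> = -32/5

Expand the product: p(x)·q(x) = -6*x^4 + 4*x^3 + 12*x^2 - 4*x - 6.
∫_{-1}^{1} of each monomial x^k gives [2/(k+1) if k even, 0 if k odd]. Integrating term-by-term (or equivalently evaluating the antiderivative F(x) = -6*x^5/5 + x^4 + 4*x^3 - 2*x^2 - 6*x at the endpoints):
  F(1) − F(−1) = -21/5 − (11/5) = -32/5.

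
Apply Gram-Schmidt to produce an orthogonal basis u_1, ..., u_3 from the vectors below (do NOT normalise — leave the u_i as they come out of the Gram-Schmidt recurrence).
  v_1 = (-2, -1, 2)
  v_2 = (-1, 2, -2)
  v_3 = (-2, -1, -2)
Orthogonal basis:
  u_1 = (-2, -1, 2)
  u_2 = (-17/9, 14/9, -10/9)
  u_3 = (-8/13, -24/13, -20/13)

Apply the Gram-Schmidt recurrence
  u_1 = v_1
  u_i = v_i − Σ_{j<i} ((v_i · u_j) / (u_j · u_j)) · u_j.

Step by step this gives:
  u_1 = (-2, -1, 2)
  u_2 = (-17/9, 14/9, -10/9)
  u_3 = (-8/13, -24/13, -20/13)

Orthogonality check:
  u_2 · u_1 = 0 (should be 0)
  u_3 · u_1 = 0 (should be 0)
  u_3 · u_2 = 0 (should be 0)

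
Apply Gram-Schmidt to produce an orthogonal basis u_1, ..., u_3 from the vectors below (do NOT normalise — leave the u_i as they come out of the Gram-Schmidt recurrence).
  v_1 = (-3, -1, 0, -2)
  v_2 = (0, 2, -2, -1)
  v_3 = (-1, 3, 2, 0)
Orthogonal basis:
  u_1 = (-3, -1, 0, -2)
  u_2 = (0, 2, -2, -1)
  u_3 = (-1, 23/9, 22/9, 2/9)

Apply the Gram-Schmidt recurrence
  u_1 = v_1
  u_i = v_i − Σ_{j<i} ((v_i · u_j) / (u_j · u_j)) · u_j.

Step by step this gives:
  u_1 = (-3, -1, 0, -2)
  u_2 = (0, 2, -2, -1)
  u_3 = (-1, 23/9, 22/9, 2/9)

Orthogonality check:
  u_2 · u_1 = 0 (should be 0)
  u_3 · u_1 = 0 (should be 0)
  u_3 · u_2 = 0 (should be 0)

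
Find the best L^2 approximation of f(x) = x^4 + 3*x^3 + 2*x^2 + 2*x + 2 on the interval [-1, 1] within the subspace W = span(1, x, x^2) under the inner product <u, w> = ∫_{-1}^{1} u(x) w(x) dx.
g(x) = 20*x^2/7 + 19*x/5 + 67/35

The best approximation g ∈ W is the orthogonal projection of f onto W. Writing g = a_0 + a_1 x + a_2 x^2, the coefficients solve the normal equations G · a = b where
  G_{ij} = <φ_i, φ_j> and b_i = <f, φ_i>, with φ_0 = 1, φ_1 = x, φ_2 = x^2.
G =
  [2, 0, 2/3]
  [0, 2/3, 0]
  [2/3, 0, 2/5],
b = (86/15, 38/15, 254/105).
Solving gives a_0 = 67/35, a_1 = 19/5, a_2 = 20/7, so
  g(x) = 20*x^2/7 + 19*x/5 + 67/35.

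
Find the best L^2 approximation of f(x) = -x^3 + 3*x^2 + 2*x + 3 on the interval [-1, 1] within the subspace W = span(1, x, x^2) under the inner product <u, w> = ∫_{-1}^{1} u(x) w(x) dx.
g(x) = 3*x^2 + 7*x/5 + 3

The best approximation g ∈ W is the orthogonal projection of f onto W. Writing g = a_0 + a_1 x + a_2 x^2, the coefficients solve the normal equations G · a = b where
  G_{ij} = <φ_i, φ_j> and b_i = <f, φ_i>, with φ_0 = 1, φ_1 = x, φ_2 = x^2.
G =
  [2, 0, 2/3]
  [0, 2/3, 0]
  [2/3, 0, 2/5],
b = (8, 14/15, 16/5).
Solving gives a_0 = 3, a_1 = 7/5, a_2 = 3, so
  g(x) = 3*x^2 + 7*x/5 + 3.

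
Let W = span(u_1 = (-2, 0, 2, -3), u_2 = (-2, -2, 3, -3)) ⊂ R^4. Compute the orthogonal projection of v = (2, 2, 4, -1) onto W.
proj_W(v) = (-70/81, 28/81, 56/81, -35/27)

Set up U = [u_1 | ... | u_2] ∈ R^(4×2). The projector onto W = col(U) is P = U (U^T U)^(-1) U^T.
Compute U^T U =
  [17, 19]
  [19, 26],
and U^T v = (7, 7).
Solve U^T U · c = U^T v for the coefficients: c = (49/81, -14/81). The projection is proj_W(v) = U c.
Check: (v - proj_W(v)) · u_1 = 0  (should be 0).
Check: (v - proj_W(v)) · u_2 = 0  (should be 0).
Result: proj_W(v) = (-70/81, 28/81, 56/81, -35/27).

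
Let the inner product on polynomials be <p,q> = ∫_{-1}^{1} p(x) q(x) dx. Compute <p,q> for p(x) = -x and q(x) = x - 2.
<p,q> = -2/3

Expand the product: p(x)·q(x) = -x^2 + 2*x.
∫_{-1}^{1} of each monomial x^k gives [2/(k+1) if k even, 0 if k odd]. Integrating term-by-term (or equivalently evaluating the antiderivative F(x) = -x^3/3 + x^2 at the endpoints):
  F(1) − F(−1) = 2/3 − (4/3) = -2/3.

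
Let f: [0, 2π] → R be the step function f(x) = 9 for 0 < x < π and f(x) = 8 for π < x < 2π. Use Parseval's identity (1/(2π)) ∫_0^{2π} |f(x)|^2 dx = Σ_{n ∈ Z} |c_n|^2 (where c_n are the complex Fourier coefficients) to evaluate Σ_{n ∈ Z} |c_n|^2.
Σ |c_n|^2 = 145/2

Parseval equates the L^2 energy of f (normalised by 1/(2π)) with the ℓ^2 sum of its Fourier coefficients: (1/(2π)) ∫_0^{2π} |f|^2 = Σ |c_n|^2.
Compute the left side: (1/(2π)) [∫_0^π 9^2 dx + ∫_π^{2π} 8^2 dx] = (1/(2π)) · (81π + 64π) = (81 + 64)/2 = 145/2.
So Σ_{n ∈ Z} |c_n|^2 = 145/2.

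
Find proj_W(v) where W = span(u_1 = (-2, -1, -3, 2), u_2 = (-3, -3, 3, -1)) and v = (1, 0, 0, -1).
proj_W(v) = (91/125, 62/125, 54/125, -47/125)

Set up U = [u_1 | ... | u_2] ∈ R^(4×2). The projector onto W = col(U) is P = U (U^T U)^(-1) U^T.
Compute U^T U =
  [18, -2]
  [-2, 28],
and U^T v = (-4, -2).
Solve U^T U · c = U^T v for the coefficients: c = (-29/125, -11/125). The projection is proj_W(v) = U c.
Check: (v - proj_W(v)) · u_1 = 0  (should be 0).
Check: (v - proj_W(v)) · u_2 = 0  (should be 0).
Result: proj_W(v) = (91/125, 62/125, 54/125, -47/125).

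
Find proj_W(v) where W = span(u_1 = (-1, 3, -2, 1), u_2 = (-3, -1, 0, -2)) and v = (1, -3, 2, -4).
proj_W(v) = (-8/103, -396/103, 236/103, -202/103)

Set up U = [u_1 | ... | u_2] ∈ R^(4×2). The projector onto W = col(U) is P = U (U^T U)^(-1) U^T.
Compute U^T U =
  [15, -2]
  [-2, 14],
and U^T v = (-18, 8).
Solve U^T U · c = U^T v for the coefficients: c = (-118/103, 42/103). The projection is proj_W(v) = U c.
Check: (v - proj_W(v)) · u_1 = 0  (should be 0).
Check: (v - proj_W(v)) · u_2 = 0  (should be 0).
Result: proj_W(v) = (-8/103, -396/103, 236/103, -202/103).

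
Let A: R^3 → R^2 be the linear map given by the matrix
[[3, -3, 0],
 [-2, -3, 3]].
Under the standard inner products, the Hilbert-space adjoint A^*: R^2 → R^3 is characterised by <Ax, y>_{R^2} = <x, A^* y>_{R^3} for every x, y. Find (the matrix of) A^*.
A^* = A^T =
[[3, -2],
 [-3, -3],
 [0, 3]]

For real matrices with standard dot products, the defining identity <Ax, y> = <x, A^* y> gives (Ax)^T y = x^T (A^*) y, i.e. x^T A^T y = x^T (A^*) y. Since this holds for all x, y, we must have A^* = A^T. Therefore
A^* =
[[3, -2],
 [-3, -3],
 [0, 3]].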